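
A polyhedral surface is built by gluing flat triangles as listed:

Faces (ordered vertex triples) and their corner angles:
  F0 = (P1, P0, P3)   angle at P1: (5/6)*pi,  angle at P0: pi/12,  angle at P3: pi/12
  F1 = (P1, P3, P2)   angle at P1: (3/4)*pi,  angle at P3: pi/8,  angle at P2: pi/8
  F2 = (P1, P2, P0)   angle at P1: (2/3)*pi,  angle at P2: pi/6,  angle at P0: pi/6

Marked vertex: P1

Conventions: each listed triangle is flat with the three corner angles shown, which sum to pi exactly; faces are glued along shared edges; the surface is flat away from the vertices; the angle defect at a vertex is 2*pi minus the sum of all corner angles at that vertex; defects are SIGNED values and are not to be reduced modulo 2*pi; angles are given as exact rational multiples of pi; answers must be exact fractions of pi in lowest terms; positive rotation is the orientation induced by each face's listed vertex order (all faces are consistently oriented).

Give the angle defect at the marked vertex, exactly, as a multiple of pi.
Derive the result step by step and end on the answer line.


Sum of corner angles at P1: (9/4)*pi
defect = 2*pi - (9/4)*pi

Answer: defect(P1) = -pi/4


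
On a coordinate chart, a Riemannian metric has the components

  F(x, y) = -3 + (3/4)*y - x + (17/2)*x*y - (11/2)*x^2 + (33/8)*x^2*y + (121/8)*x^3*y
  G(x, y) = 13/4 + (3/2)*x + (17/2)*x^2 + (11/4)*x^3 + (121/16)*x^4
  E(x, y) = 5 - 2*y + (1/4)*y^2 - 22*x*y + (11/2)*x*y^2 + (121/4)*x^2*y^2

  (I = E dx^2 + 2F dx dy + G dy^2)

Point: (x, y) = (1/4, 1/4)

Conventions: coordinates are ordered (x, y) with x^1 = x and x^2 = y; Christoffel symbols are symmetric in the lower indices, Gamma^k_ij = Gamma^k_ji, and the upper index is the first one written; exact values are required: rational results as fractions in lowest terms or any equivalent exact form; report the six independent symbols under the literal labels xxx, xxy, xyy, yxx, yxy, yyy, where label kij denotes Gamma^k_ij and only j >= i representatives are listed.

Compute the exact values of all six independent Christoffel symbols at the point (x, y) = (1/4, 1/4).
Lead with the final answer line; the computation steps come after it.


Answer: Gamma_xxx = -8624/26925, Gamma_xxy = -784/1795, Gamma_xyy = 0, Gamma_yxx = 2024/5385, Gamma_yxy = 184/359, Gamma_yyy = 0

E = 3425/1024, F = -5635/2048, G = 17321/4096 at the point
E_x = -539/128, E_y = -735/128, F_x = -205/512, F_y = 1725/512, G_x = 1725/256, G_y = 0
EG - F^2 = 26925/4096;  g^inv = (4096/26925) * [[17321/4096, 5635/2048], [5635/2048, 3425/1024]]
first-kind symbols [ij,l] = (1/2)(d_i g_jl + d_j g_il - d_l g_ij): [xx,x] = E_x/2 = -539/256, [xx,y] = F_x - E_y/2 = 1265/512, [xy,x] = E_y/2 = -735/256, [xy,y] = G_x/2 = 1725/512, [yy,x] = F_y - G_x/2 = 0, [yy,y] = G_y/2 = 0
Gamma^x_ij = (G*[ij,x] - F*[ij,y])/(EG - F^2), Gamma^y_ij = (E*[ij,y] - F*[ij,x])/(EG - F^2)


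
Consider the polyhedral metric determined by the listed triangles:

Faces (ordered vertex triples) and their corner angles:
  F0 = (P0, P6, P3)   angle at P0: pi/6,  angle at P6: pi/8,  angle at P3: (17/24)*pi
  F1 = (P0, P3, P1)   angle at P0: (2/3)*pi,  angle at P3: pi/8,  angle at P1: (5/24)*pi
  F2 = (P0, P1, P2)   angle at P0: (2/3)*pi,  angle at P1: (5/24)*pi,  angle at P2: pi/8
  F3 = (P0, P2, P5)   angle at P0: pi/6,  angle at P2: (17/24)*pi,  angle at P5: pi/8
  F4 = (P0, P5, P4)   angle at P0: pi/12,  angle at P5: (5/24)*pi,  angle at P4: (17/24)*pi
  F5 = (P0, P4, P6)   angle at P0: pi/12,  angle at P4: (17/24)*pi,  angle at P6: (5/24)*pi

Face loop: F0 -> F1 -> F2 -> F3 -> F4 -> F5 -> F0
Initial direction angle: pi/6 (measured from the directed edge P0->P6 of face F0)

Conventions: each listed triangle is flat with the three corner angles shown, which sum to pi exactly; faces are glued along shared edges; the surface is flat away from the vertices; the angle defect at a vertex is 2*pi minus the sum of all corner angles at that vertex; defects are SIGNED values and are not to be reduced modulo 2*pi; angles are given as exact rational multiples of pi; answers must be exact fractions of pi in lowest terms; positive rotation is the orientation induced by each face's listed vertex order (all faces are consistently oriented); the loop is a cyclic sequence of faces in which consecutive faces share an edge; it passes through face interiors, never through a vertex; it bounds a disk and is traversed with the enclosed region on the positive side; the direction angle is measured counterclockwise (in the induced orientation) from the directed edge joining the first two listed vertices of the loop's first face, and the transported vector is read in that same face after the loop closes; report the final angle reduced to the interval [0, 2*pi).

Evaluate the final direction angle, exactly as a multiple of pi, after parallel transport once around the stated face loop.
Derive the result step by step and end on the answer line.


enclosed vertex P0: corner angles sum to (11/6)*pi, defect = 2*pi - (11/6)*pi = pi/6
summing the enclosed defects onto the initial angle, mod 2*pi in the induced orientation:
final angle = pi/6 + pi/6 = pi/3 (mod 2*pi)

Answer: final direction angle = pi/3


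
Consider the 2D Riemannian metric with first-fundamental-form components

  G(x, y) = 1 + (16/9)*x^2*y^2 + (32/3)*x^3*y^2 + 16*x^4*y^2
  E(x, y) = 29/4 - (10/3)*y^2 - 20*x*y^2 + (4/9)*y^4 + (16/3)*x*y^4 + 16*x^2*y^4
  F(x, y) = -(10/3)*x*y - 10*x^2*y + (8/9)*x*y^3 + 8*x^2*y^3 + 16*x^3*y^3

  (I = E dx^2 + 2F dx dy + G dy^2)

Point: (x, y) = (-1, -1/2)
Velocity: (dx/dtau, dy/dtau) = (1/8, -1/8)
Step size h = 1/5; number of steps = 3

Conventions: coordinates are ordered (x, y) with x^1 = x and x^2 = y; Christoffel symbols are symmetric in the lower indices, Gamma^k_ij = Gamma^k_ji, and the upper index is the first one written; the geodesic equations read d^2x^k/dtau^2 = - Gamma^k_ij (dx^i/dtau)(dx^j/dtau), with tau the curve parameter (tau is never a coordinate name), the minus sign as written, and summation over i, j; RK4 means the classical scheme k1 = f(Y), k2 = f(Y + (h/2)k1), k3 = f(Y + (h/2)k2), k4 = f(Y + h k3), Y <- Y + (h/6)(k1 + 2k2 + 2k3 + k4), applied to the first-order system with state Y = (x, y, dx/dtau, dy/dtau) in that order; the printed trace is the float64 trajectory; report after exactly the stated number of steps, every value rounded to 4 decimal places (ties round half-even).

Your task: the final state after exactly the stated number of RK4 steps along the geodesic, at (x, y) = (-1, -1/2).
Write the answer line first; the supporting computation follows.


Answer: x = -0.9271, y = -0.5758, dx/dtau = 0.1180, dy/dtau = -0.1277

f(Y) = (dx/dtau, dy/dtau, -Gamma^x_ij Y'^i Y'^j, -Gamma^y_ij Y'^i Y'^j) with the Gammas evaluated at the stage position; h = 0.200000; intermediate values shown to 6 dp
step 0: x = -1.0000, y = -0.5000, dx/dtau = 0.1250, dy/dtau = -0.1250
step 1:
  k1: at (x, y) = (-1.000000, -0.500000), (dx/dtau, dy/dtau) = (0.125000, -0.125000); Gamma_xxx = -0.240000, Gamma_xxy = -0.800000, Gamma_xyy = -0.640000, Gamma_yxx = -0.096000, Gamma_yxy = -0.320000, Gamma_yyy = -0.256000; k1 = (0.125000, -0.125000, -0.011250, -0.004500)
  k2: at (x, y) = (-0.987500, -0.512500), (dx/dtau, dy/dtau) = (0.123875, -0.125450); Gamma_xxx = -0.251264, Gamma_xxy = -0.804861, Gamma_xyy = -0.617970, Gamma_yxx = -0.098960, Gamma_yxy = -0.316995, Gamma_yyy = -0.243388; k2 = (0.123875, -0.125450, -0.011434, -0.004503)
  k3: at (x, y) = (-0.987613, -0.512545), (dx/dtau, dy/dtau) = (0.123857, -0.125450); Gamma_xxx = -0.251272, Gamma_xxy = -0.804928, Gamma_xyy = -0.618059, Gamma_yxx = -0.098993, Gamma_yxy = -0.317114, Gamma_yyy = -0.243494; k3 = (0.123857, -0.125450, -0.011432, -0.004504)
  k4: at (x, y) = (-0.975229, -0.525090), (dx/dtau, dy/dtau) = (0.122714, -0.125901); Gamma_xxx = -0.262824, Gamma_xxy = -0.809420, Gamma_xyy = -0.596716, Gamma_yxx = -0.101884, Gamma_yxy = -0.313773, Gamma_yyy = -0.231318; k4 = (0.122714, -0.125901, -0.011594, -0.004495)
  Y <- Y + (h/6)(k1 + 2k2 + 2k3 + k4): x = -0.9752, y = -0.5251, dx/dtau = 0.1227, dy/dtau = -0.1259
step 2:
  k1: at (x, y) = (-0.975227, -0.525090), (dx/dtau, dy/dtau) = (0.122714, -0.125900); Gamma_xxx = -0.262824, Gamma_xxy = -0.809419, Gamma_xyy = -0.596714, Gamma_yxx = -0.101884, Gamma_yxy = -0.313772, Gamma_yyy = -0.231316; k1 = (0.122714, -0.125900, -0.011594, -0.004495)
  k2: at (x, y) = (-0.962956, -0.537680), (dx/dtau, dy/dtau) = (0.121555, -0.126350); Gamma_xxx = -0.274665, Gamma_xxy = -0.813543, Gamma_xyy = -0.576026, Gamma_yxx = -0.104699, Gamma_yxy = -0.310113, Gamma_yyy = -0.219574; k2 = (0.121555, -0.126350, -0.011735, -0.004473)
  k3: at (x, y) = (-0.963072, -0.537725), (dx/dtau, dy/dtau) = (0.121541, -0.126348); Gamma_xxx = -0.274671, Gamma_xxy = -0.813612, Gamma_xyy = -0.576119, Gamma_yxx = -0.104733, Gamma_yxy = -0.310233, Gamma_yyy = -0.219676; k3 = (0.121541, -0.126348, -0.011734, -0.004474)
  k4: at (x, y) = (-0.950919, -0.550360), (dx/dtau, dy/dtau) = (0.120367, -0.126795); Gamma_xxx = -0.286800, Gamma_xxy = -0.817371, Gamma_xyy = -0.556068, Gamma_yxx = -0.107469, Gamma_yxy = -0.306284, Gamma_yyy = -0.208369; k4 = (0.120367, -0.126795, -0.011854, -0.004442)
  Y <- Y + (h/6)(k1 + 2k2 + 2k3 + k4): x = -0.9509, y = -0.5504, dx/dtau = 0.1204, dy/dtau = -0.1268
step 3:
  k1: at (x, y) = (-0.950918, -0.550360), (dx/dtau, dy/dtau) = (0.120368, -0.126795); Gamma_xxx = -0.286801, Gamma_xxy = -0.817371, Gamma_xyy = -0.556067, Gamma_yxx = -0.107469, Gamma_yxy = -0.306283, Gamma_yyy = -0.208368; k1 = (0.120368, -0.126795, -0.011854, -0.004442)
  k2: at (x, y) = (-0.938882, -0.563039), (dx/dtau, dy/dtau) = (0.119182, -0.127239); Gamma_xxx = -0.299220, Gamma_xxy = -0.820767, Gamma_xyy = -0.536627, Gamma_yxx = -0.110120, Gamma_yxy = -0.302063, Gamma_yyy = -0.197492; k2 = (0.119182, -0.127239, -0.011955, -0.004400)
  k3: at (x, y) = (-0.939000, -0.563084), (dx/dtau, dy/dtau) = (0.119172, -0.127235); Gamma_xxx = -0.299223, Gamma_xxy = -0.820838, Gamma_xyy = -0.536722, Gamma_yxx = -0.110156, Gamma_yxy = -0.302184, Gamma_yyy = -0.197589; k3 = (0.119172, -0.127235, -0.011954, -0.004401)
  k4: at (x, y) = (-0.927084, -0.575807), (dx/dtau, dy/dtau) = (0.117977, -0.127675); Gamma_xxx = -0.311930, Gamma_xxy = -0.823876, Gamma_xyy = -0.517877, Gamma_yxx = -0.112719, Gamma_yxy = -0.297717, Gamma_yyy = -0.187140; k4 = (0.117977, -0.127675, -0.012036, -0.004349)
  Y <- Y + (h/6)(k1 + 2k2 + 2k3 + k4): x = -0.9271, y = -0.5758, dx/dtau = 0.1180, dy/dtau = -0.1277


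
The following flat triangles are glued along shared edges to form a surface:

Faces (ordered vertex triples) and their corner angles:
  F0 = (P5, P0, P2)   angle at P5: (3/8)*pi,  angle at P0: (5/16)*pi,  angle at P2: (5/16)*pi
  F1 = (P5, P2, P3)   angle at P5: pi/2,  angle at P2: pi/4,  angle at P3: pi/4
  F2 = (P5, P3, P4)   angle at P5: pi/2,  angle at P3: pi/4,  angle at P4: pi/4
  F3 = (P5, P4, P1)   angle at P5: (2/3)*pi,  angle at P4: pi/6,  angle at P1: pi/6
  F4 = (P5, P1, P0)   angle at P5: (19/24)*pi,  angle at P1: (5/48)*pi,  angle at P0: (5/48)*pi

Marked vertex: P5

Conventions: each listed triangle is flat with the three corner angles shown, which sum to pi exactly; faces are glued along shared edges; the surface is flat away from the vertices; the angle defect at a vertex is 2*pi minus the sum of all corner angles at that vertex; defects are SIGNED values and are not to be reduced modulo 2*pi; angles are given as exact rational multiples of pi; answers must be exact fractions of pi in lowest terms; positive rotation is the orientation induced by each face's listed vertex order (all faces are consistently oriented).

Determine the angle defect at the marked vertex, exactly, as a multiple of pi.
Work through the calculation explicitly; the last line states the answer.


Sum of corner angles at P5: (17/6)*pi
defect = 2*pi - (17/6)*pi

Answer: defect(P5) = (-5/6)*pi


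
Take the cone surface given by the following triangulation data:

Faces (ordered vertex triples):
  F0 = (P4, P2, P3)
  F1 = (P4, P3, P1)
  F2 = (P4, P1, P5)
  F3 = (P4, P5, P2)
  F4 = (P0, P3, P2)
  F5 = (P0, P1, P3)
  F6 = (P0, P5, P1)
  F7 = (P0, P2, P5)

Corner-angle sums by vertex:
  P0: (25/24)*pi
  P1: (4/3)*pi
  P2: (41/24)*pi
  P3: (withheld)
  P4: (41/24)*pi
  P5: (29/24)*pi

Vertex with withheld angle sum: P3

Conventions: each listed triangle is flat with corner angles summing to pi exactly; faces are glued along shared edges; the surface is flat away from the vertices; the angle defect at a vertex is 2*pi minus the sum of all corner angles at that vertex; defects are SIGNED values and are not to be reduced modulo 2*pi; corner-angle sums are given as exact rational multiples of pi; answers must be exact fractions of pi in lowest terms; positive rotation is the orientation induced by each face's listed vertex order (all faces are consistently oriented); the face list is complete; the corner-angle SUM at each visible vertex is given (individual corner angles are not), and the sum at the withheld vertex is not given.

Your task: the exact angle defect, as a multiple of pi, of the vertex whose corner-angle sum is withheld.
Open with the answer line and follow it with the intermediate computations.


Answer: defect(P3) = pi

V = 6, E = 12, F = 8; chi = V - E + F = 2
Gauss-Bonnet: total defect = 2*pi*chi = 4*pi; visible defects sum to 3*pi


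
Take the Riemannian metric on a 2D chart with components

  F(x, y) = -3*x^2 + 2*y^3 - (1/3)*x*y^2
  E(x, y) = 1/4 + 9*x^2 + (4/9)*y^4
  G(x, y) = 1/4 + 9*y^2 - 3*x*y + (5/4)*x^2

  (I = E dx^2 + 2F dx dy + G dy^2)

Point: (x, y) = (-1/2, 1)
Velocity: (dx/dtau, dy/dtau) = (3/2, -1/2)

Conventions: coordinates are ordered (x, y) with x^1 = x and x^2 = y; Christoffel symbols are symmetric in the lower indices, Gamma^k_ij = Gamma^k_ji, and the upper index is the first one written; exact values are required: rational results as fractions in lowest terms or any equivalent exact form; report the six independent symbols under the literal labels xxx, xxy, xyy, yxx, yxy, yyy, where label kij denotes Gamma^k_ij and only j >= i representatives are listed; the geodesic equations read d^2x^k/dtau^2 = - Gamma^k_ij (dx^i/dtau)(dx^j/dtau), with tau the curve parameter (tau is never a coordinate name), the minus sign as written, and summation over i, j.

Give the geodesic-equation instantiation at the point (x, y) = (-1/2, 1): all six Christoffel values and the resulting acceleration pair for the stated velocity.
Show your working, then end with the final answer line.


E = 53/18, F = 17/12, G = 177/16 at the point
E_x = -9, E_y = 16/9, F_x = 8/3, F_y = 19/3, G_x = -17/4, G_y = 39/2
EG - F^2 = 8803/288;  g^inv = (288/8803) * [[177/16, -17/12], [-17/12, 53/18]]
first-kind symbols [ij,l] = (1/2)(d_i g_jl + d_j g_il - d_l g_ij): [xx,x] = E_x/2 = -9/2, [xx,y] = F_x - E_y/2 = 16/9, [xy,x] = E_y/2 = 8/9, [xy,y] = G_x/2 = -17/8, [yy,x] = F_y - G_x/2 = 203/24, [yy,y] = G_y/2 = 39/4
Gamma^x_ij = (G*[ij,x] - F*[ij,y])/(EG - F^2), Gamma^y_ij = (E*[ij,y] - F*[ij,x])/(EG - F^2)
Gamma_xxx = -45187/26409, Gamma_xxy = 3699/8803, Gamma_xyy = 91881/35212, Gamma_yxx = 30092/79227, Gamma_yxy = -6494/26409, Gamma_yyy = 4817/8803
d^2x/dtau^2 = -(Gamma_xxx*(3/2)^2 + 2*Gamma_xxy*(3/2)*(-1/2) + Gamma_xyy*(-1/2)^2) = 539139/140848
d^2y/dtau^2 = -(Gamma_yxx*(3/2)^2 + 2*Gamma_yxy*(3/2)*(-1/2) + Gamma_yyy*(-1/2)^2) = -47897/35212

Answer: Gamma_xxx = -45187/26409, Gamma_xxy = 3699/8803, Gamma_xyy = 91881/35212, Gamma_yxx = 30092/79227, Gamma_yxy = -6494/26409, Gamma_yyy = 4817/8803; accelerations (d^2x/dtau^2, d^2y/dtau^2) = (539139/140848, -47897/35212)


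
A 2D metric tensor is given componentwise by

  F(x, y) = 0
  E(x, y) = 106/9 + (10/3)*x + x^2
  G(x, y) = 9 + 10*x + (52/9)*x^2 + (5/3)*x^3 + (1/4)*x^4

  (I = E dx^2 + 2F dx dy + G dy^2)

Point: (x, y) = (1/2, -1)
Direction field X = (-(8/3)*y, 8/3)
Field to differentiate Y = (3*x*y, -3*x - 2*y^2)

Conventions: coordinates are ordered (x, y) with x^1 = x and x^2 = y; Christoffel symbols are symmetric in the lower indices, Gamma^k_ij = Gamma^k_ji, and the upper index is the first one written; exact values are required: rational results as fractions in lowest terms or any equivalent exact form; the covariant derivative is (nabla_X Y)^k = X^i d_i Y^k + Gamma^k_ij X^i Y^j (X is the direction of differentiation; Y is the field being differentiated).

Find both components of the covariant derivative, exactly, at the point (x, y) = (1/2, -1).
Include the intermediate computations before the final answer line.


E = 493/36, F = 0, G = 9025/576 at the point
E_x = 13/3, E_y = 0, F_x = 0, F_y = 0, G_x = 1235/72, G_y = 0
EG - F^2 = 4449325/20736;  g^inv = (20736/4449325) * [[9025/576, 0], [0, 493/36]]
first-kind symbols [ij,l] = (1/2)(d_i g_jl + d_j g_il - d_l g_ij): [xx,x] = E_x/2 = 13/6, [xx,y] = F_x - E_y/2 = 0, [xy,x] = E_y/2 = 0, [xy,y] = G_x/2 = 1235/144, [yy,x] = F_y - G_x/2 = -1235/144, [yy,y] = G_y/2 = 0
Gamma^x_ij = (G*[ij,x] - F*[ij,y])/(EG - F^2), Gamma^y_ij = (E*[ij,y] - F*[ij,x])/(EG - F^2)
Gamma_xxx = 78/493, Gamma_xxy = 0, Gamma_xyy = -1235/1972, Gamma_yxx = 0, Gamma_yxy = 52/95, Gamma_yyy = 0
X = (8/3, 8/3), Y = (-3/2, -7/2) at the point

Answer: (nabla_X Y)^x = 1793/1479, (nabla_X Y)^y = -88/19


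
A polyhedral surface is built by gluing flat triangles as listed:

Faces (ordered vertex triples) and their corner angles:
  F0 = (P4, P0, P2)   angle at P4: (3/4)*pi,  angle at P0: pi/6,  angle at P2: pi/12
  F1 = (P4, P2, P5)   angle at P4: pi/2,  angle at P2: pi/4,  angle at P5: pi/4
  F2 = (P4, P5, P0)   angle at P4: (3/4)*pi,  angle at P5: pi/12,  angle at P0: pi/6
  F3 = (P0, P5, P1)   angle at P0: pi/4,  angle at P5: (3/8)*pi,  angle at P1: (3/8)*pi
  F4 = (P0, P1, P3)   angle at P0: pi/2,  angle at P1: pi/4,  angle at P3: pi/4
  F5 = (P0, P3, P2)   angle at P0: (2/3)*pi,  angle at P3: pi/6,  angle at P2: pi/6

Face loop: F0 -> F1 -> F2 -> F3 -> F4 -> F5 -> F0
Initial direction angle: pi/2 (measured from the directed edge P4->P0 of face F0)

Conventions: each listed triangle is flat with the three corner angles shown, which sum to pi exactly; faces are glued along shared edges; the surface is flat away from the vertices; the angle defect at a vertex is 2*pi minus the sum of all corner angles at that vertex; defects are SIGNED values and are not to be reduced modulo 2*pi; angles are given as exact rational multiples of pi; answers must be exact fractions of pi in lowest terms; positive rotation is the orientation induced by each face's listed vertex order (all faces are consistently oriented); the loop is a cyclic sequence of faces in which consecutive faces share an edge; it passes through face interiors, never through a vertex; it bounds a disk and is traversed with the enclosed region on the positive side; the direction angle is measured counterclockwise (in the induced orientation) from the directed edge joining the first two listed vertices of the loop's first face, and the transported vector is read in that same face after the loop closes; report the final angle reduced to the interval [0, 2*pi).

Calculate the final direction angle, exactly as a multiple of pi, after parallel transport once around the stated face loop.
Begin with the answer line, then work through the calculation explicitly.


Answer: final direction angle = (3/4)*pi

enclosed vertex P0: corner angles sum to (7/4)*pi, defect = 2*pi - (7/4)*pi = pi/4
enclosed vertex P4: corner angles sum to 2*pi, defect = 2*pi - 2*pi = 0
by Gauss-Bonnet the loop rotates the vector by the enclosed defect sum (positive orientation, mod 2*pi)
final angle = pi/2 + pi/4 = (3/4)*pi (mod 2*pi)


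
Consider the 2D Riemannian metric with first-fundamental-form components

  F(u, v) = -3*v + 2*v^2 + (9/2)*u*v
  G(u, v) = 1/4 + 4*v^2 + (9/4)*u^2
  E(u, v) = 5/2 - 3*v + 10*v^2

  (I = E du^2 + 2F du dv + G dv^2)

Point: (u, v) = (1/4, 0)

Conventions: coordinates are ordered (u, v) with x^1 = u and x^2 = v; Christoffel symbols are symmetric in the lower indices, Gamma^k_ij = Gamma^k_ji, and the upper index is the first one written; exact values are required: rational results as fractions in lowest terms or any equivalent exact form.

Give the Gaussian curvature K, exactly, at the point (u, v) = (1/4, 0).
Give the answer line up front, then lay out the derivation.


Answer: K = -19328/3125

E = 5/2, F = 0, G = 25/64, EG - F^2 = 125/128 at the point
E_u = 0, E_v = -3, F_u = 0, F_v = -15/8, G_u = 9/8, G_v = 0
E_vv = 20, F_uv = 9/2, G_uu = 9/2
K follows from Brioschi's formula, (det M1 - det M2)/(EG - F^2)^2.
M1 = [[-E_vv/2 + F_uv - G_uu/2, E_u/2, F_u - E_v/2], [F_v - G_u/2, E, F], [G_v/2, F, G]] = [[-31/4, 0, 3/2], [-39/16, 5/2, 0], [0, 0, 25/64]]; det M1 = -3875/512
M2 = [[0, E_v/2, G_u/2], [E_v/2, E, F], [G_u/2, F, G]] = [[0, -3/2, 9/16], [-3/2, 5/2, 0], [9/16, 0, 25/64]]; det M2 = -855/512
det M1 - det M2 = -755/128; K = -755/128 / (125/128)^2 = -19328/3125


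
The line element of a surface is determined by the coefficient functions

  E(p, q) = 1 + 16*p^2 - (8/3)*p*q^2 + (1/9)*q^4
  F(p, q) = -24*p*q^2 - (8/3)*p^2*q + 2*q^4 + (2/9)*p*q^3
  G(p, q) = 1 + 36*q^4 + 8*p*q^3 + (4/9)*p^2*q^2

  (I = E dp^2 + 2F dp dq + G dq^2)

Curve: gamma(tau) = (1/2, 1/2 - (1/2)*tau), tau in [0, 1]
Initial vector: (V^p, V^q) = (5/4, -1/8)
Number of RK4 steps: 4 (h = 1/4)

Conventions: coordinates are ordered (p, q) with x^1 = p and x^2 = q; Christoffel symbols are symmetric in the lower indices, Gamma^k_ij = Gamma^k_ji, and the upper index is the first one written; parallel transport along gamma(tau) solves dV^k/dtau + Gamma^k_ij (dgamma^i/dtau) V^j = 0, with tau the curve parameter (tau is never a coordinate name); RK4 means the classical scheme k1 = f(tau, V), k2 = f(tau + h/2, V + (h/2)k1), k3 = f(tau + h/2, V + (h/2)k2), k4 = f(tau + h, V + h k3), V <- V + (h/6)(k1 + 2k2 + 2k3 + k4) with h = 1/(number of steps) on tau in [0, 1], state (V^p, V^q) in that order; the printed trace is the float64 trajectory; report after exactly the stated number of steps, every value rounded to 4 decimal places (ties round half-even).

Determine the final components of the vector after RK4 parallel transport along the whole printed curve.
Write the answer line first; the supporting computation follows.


Answer: V^p = 1.2915, V^q = -0.1403

gamma'(tau) = (0, -1/2); f(tau, V)^k = -Gamma^k_ij(gamma(tau)) gamma'^i(tau) V^j; h = 1/4; intermediate values shown to 6 dp
curve data and Christoffel symbols at the stage parameters:
  tau = 0.000000: gamma = (0.500000, 0.500000), gamma' = (0.000000, -0.500000); Gamma_ppp = 1.028891, Gamma_ppq = -0.085741, Gamma_pqq = -1.629077, Gamma_qpp = -0.894688, Gamma_qpq = 0.074557, Gamma_qqq = 1.416589
  tau = 0.125000: gamma = (0.500000, 0.437500), gamma' = (0.000000, -0.500000); Gamma_ppp = 1.205603, Gamma_ppq = -0.087909, Gamma_pqq = -1.682821, Gamma_qpp = -0.805897, Gamma_qpq = 0.058763, Gamma_qqq = 1.124898
  tau = 0.250000: gamma = (0.500000, 0.375000), gamma' = (0.000000, -0.500000); Gamma_ppp = 1.357946, Gamma_ppq = -0.084872, Gamma_pqq = -1.640852, Gamma_qpp = -0.673541, Gamma_qpq = 0.042096, Gamma_qqq = 0.813862
  tau = 0.375000: gamma = (0.500000, 0.312500), gamma' = (0.000000, -0.500000); Gamma_ppp = 1.471788, Gamma_ppq = -0.076656, Gamma_pqq = -1.502451, Gamma_qpp = -0.516246, Gamma_qpq = 0.026888, Gamma_qqq = 0.527001
  tau = 0.500000: gamma = (0.500000, 0.250000), gamma' = (0.000000, -0.500000); Gamma_ppp = 1.544062, Gamma_ppq = -0.064336, Gamma_pqq = -1.286718, Gamma_qpp = -0.357572, Gamma_qpq = 0.014899, Gamma_qqq = 0.297977
  tau = 0.625000: gamma = (0.500000, 0.187500), gamma' = (0.000000, -0.500000); Gamma_ppp = 1.581758, Gamma_ppq = -0.049430, Gamma_pqq = -1.021552, Gamma_qpp = -0.217531, Gamma_qpq = 0.006798, Gamma_qqq = 0.140488
  tau = 0.750000: gamma = (0.500000, 0.125000), gamma' = (0.000000, -0.500000); Gamma_ppp = 1.596622, Gamma_ppq = -0.033263, Gamma_pqq = -0.731785, Gamma_qpp = -0.108387, Gamma_qpq = 0.002258, Gamma_qqq = 0.049677
  tau = 0.875000: gamma = (0.500000, 0.062500), gamma' = (0.000000, -0.500000); Gamma_ppp = 1.599997, Gamma_ppq = -0.016667, Gamma_pqq = -0.433333, Gamma_qpp = -0.035440, Gamma_qpq = 0.000369, Gamma_qqq = 0.009598
  tau = 1.000000: gamma = (0.500000, 0.000000), gamma' = (0.000000, -0.500000); Gamma_ppp = 1.600000, Gamma_ppq = 0.000000, Gamma_pqq = -0.133333, Gamma_qpp = 0.000000, Gamma_qpq = 0.000000, Gamma_qqq = 0.000000
step 0: V^p = 1.2500, V^q = -0.1250
step 1: k1 = (0.048229, -0.041938), k2 = (0.054379, -0.036350), k3 = (0.053758, -0.035935), k4 = (0.056309, -0.027929); V <- V + (h/6)(k1 + 2k2 + 2k3 + k4): V^p = 1.2634, V^q = -0.1339
step 2: k1 = (0.056272, -0.027911), k2 = (0.054545, -0.019132), k3 = (0.053728, -0.018846), k4 = (0.048127, -0.011145); V <- V + (h/6)(k1 + 2k2 + 2k3 + k4): V^p = 1.2767, V^q = -0.1387
step 3: k1 = (0.048181, -0.011158), k2 = (0.039867, -0.005483), k3 = (0.039531, -0.005436), k4 = (0.029858, -0.002027); V <- V + (h/6)(k1 + 2k2 + 2k3 + k4): V^p = 1.2866, V^q = -0.1402
step 4: k1 = (0.029895, -0.002029), k2 = (0.019676, -0.000436), k3 = (0.019643, -0.000435), k4 = (0.009353, 0.000000); V <- V + (h/6)(k1 + 2k2 + 2k3 + k4): V^p = 1.2915, V^q = -0.1403


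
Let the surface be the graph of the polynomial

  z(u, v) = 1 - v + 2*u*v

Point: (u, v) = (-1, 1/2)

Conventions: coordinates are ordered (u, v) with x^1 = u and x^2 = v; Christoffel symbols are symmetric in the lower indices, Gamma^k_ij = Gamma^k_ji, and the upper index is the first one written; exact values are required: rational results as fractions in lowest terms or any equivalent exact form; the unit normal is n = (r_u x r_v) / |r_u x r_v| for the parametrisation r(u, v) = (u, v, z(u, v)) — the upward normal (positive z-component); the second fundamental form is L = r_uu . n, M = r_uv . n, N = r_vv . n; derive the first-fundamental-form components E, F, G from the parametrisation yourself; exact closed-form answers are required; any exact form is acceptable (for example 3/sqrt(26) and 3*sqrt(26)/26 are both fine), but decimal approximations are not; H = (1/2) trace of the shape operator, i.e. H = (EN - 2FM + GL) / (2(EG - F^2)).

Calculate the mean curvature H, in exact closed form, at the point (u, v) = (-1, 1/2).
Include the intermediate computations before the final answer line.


z_u = 1, z_v = -3, z_uu = 0, z_uv = 2, z_vv = 0
E = 2, F = -3, G = 10; answer radicand W^2 = 11
unnormalised second-form numerators: l = 0, m = 2, n = 0; L = l/sqrt(11), and similarly M = m/sqrt(W^2), N = n/sqrt(W^2)
H = (E*n - 2*F*m + G*l) / (2*(EG - F^2)*sqrt(W^2)); E*n - 2*F*m + G*l = 12, EG - F^2 = 11, so H = (6/11)/sqrt(11)

Answer: H = 6*sqrt(11)/121


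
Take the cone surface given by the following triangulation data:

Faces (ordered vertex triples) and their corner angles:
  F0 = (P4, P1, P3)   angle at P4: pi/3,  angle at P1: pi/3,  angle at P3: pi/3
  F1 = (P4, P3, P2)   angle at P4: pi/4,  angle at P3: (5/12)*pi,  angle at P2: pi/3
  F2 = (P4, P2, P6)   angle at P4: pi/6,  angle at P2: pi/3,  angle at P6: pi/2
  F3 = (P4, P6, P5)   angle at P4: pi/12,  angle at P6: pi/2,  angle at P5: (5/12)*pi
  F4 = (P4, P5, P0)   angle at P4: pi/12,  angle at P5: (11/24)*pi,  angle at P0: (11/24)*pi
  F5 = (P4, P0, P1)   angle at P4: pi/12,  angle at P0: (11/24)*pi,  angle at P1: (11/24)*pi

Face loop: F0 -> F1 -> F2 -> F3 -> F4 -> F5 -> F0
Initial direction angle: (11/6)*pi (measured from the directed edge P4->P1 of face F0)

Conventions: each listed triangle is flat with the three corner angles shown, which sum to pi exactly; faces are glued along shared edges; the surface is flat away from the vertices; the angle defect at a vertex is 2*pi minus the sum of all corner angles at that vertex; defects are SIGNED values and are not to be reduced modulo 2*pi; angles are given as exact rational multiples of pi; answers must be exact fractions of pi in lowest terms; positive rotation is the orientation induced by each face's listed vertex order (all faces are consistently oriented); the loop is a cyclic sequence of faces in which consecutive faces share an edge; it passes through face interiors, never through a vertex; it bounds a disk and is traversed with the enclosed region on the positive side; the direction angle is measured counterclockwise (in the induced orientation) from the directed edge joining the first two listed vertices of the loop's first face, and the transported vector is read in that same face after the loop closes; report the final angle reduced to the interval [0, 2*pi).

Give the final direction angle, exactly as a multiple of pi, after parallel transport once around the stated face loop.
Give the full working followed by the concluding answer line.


enclosed vertex P4: corner angles sum to pi, defect = 2*pi - pi = pi
holonomy = initial angle + sum of enclosed defects (mod 2*pi), positive in the induced orientation
final angle = (11/6)*pi + pi = (5/6)*pi (mod 2*pi)

Answer: final direction angle = (5/6)*pi


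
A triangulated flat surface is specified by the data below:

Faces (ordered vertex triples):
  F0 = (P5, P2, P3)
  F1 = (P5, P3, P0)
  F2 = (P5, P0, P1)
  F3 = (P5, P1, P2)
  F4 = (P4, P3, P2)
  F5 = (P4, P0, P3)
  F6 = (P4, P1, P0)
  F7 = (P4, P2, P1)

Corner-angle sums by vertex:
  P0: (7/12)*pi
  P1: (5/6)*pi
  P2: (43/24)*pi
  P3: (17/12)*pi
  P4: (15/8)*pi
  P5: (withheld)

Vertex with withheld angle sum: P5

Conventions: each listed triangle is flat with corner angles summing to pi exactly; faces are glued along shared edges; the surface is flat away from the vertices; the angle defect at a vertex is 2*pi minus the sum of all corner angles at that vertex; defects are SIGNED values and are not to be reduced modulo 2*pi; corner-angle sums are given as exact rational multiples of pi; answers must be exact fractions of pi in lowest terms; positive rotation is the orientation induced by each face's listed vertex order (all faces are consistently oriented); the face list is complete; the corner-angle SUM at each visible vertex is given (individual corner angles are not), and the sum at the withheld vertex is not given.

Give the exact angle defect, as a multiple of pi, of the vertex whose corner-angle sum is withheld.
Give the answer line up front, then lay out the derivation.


Answer: defect(P5) = pi/2

V = 6, E = 12, F = 8; chi = V - E + F = 2
Gauss-Bonnet: total defect = 2*pi*chi = 4*pi; visible defects sum to (7/2)*pi


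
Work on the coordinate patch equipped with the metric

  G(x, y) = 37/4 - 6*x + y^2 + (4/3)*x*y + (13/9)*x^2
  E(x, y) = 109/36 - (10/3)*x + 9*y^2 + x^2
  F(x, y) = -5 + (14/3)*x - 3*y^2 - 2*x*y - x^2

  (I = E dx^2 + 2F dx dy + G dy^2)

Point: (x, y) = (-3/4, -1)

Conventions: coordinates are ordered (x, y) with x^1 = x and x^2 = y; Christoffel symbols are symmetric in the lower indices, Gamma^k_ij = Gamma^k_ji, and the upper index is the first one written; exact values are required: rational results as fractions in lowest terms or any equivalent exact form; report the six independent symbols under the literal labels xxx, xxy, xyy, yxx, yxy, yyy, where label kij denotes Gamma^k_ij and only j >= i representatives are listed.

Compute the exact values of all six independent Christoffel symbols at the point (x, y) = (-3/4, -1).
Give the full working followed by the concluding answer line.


E = 2173/144, F = -217/16, G = 265/16 at the point
E_x = -29/6, E_y = -18, F_x = 49/6, F_y = 15/2, G_x = -19/2, G_y = -3
EG - F^2 = 38011/576;  g^inv = (576/38011) * [[265/16, 217/16], [217/16, 2173/144]]
first-kind symbols [ij,l] = (1/2)(d_i g_jl + d_j g_il - d_l g_ij): [xx,x] = E_x/2 = -29/12, [xx,y] = F_x - E_y/2 = 103/6, [xy,x] = E_y/2 = -9, [xy,y] = G_x/2 = -19/4, [yy,x] = F_y - G_x/2 = 49/4, [yy,y] = G_y/2 = -3/2
Gamma^x_ij = (G*[ij,x] - F*[ij,y])/(EG - F^2), Gamma^y_ij = (E*[ij,y] - F*[ij,x])/(EG - F^2)

Answer: Gamma_xxx = 111051/38011, Gamma_xxy = -122967/38011, Gamma_xyy = 105147/38011, Gamma_yxx = 391001/114033, Gamma_yxy = -111595/38011, Gamma_yyy = 82659/38011


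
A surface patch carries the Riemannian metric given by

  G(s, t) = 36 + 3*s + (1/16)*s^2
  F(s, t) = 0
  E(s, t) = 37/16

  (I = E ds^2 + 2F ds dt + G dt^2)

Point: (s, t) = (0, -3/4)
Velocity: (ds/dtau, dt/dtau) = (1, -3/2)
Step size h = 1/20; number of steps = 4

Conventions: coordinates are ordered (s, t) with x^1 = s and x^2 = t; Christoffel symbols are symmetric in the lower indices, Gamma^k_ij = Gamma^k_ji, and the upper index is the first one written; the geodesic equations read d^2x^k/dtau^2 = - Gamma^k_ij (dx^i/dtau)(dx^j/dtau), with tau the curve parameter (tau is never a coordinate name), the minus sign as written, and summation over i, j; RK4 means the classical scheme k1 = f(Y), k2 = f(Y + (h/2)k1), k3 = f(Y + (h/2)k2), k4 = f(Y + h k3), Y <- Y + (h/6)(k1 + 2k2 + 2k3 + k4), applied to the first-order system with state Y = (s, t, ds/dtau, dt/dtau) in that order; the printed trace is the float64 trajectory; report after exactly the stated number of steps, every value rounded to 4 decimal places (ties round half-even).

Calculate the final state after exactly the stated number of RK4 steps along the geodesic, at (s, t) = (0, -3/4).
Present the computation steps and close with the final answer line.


f(Y) = (ds/dtau, dt/dtau, -Gamma^s_ij Y'^i Y'^j, -Gamma^t_ij Y'^i Y'^j) with the Gammas evaluated at the stage position; h = 0.050000; intermediate values shown to 6 dp
step 0: s = 0.0000, t = -0.7500, ds/dtau = 1.0000, dt/dtau = -1.5000
step 1:
  k1: at (s, t) = (0.000000, -0.750000), (ds/dtau, dt/dtau) = (1.000000, -1.500000); Gamma_sss = 0.000000, Gamma_sst = 0.000000, Gamma_stt = -0.648649, Gamma_tss = 0.000000, Gamma_tst = 0.041667, Gamma_ttt = 0.000000; k1 = (1.000000, -1.500000, 1.459459, 0.125000)
  k2: at (s, t) = (0.025000, -0.787500), (ds/dtau, dt/dtau) = (1.036486, -1.496875); Gamma_sss = 0.000000, Gamma_sst = 0.000000, Gamma_stt = -0.649324, Gamma_tss = 0.000000, Gamma_tst = 0.041623, Gamma_ttt = 0.000000; k2 = (1.036486, -1.496875, 1.454899, 0.129156)
  k3: at (s, t) = (0.025912, -0.787422), (ds/dtau, dt/dtau) = (1.036372, -1.496771); Gamma_sss = 0.000000, Gamma_sst = 0.000000, Gamma_stt = -0.649349, Gamma_tss = 0.000000, Gamma_tst = 0.041622, Gamma_ttt = 0.000000; k3 = (1.036372, -1.496771, 1.454752, 0.129128)
  k4: at (s, t) = (0.051819, -0.824839), (ds/dtau, dt/dtau) = (1.072738, -1.493544); Gamma_sss = 0.000000, Gamma_sst = 0.000000, Gamma_stt = -0.650049, Gamma_tss = 0.000000, Gamma_tst = 0.041577, Gamma_ttt = 0.000000; k4 = (1.072738, -1.493544, 1.450047, 0.133227)
  Y <- Y + (h/6)(k1 + 2k2 + 2k3 + k4): s = 0.0518, t = -0.8248, ds/dtau = 1.0727, dt/dtau = -1.4935
step 2:
  k1: at (s, t) = (0.051820, -0.824840), (ds/dtau, dt/dtau) = (1.072740, -1.493543); Gamma_sss = 0.000000, Gamma_sst = 0.000000, Gamma_stt = -0.650049, Gamma_tss = 0.000000, Gamma_tst = 0.041577, Gamma_ttt = 0.000000; k1 = (1.072740, -1.493543, 1.450046, 0.133228)
  k2: at (s, t) = (0.078639, -0.862179), (ds/dtau, dt/dtau) = (1.108991, -1.490213); Gamma_sss = 0.000000, Gamma_sst = 0.000000, Gamma_stt = -0.650774, Gamma_tss = 0.000000, Gamma_tst = 0.041531, Gamma_ttt = 0.000000; k2 = (1.108991, -1.490213, 1.445196, 0.137270)
  k3: at (s, t) = (0.079545, -0.862096), (ds/dtau, dt/dtau) = (1.108870, -1.490112); Gamma_sss = 0.000000, Gamma_sst = 0.000000, Gamma_stt = -0.650799, Gamma_tss = 0.000000, Gamma_tst = 0.041529, Gamma_ttt = 0.000000; k3 = (1.108870, -1.490112, 1.445054, 0.137240)
  k4: at (s, t) = (0.107264, -0.899346), (ds/dtau, dt/dtau) = (1.144993, -1.486681); Gamma_sss = 0.000000, Gamma_sst = 0.000000, Gamma_stt = -0.651548, Gamma_tss = 0.000000, Gamma_tst = 0.041481, Gamma_ttt = 0.000000; k4 = (1.144993, -1.486681, 1.440065, 0.141222)
  Y <- Y + (h/6)(k1 + 2k2 + 2k3 + k4): s = 0.1073, t = -0.8993, ds/dtau = 1.1450, dt/dtau = -1.4867
step 3:
  k1: at (s, t) = (0.107266, -0.899348), (ds/dtau, dt/dtau) = (1.144995, -1.486681); Gamma_sss = 0.000000, Gamma_sst = 0.000000, Gamma_stt = -0.651548, Gamma_tss = 0.000000, Gamma_tst = 0.041481, Gamma_ttt = 0.000000; k1 = (1.144995, -1.486681, 1.440064, 0.141222)
  k2: at (s, t) = (0.135891, -0.936515), (ds/dtau, dt/dtau) = (1.180997, -1.483151); Gamma_sss = 0.000000, Gamma_sst = 0.000000, Gamma_stt = -0.652321, Gamma_tss = 0.000000, Gamma_tst = 0.041432, Gamma_ttt = 0.000000; k2 = (1.180997, -1.483151, 1.434935, 0.145145)
  k3: at (s, t) = (0.136791, -0.936426), (ds/dtau, dt/dtau) = (1.180869, -1.483053); Gamma_sss = 0.000000, Gamma_sst = 0.000000, Gamma_stt = -0.652346, Gamma_tss = 0.000000, Gamma_tst = 0.041431, Gamma_ttt = 0.000000; k3 = (1.180869, -1.483053, 1.434798, 0.145114)
  k4: at (s, t) = (0.166309, -0.973500), (ds/dtau, dt/dtau) = (1.216735, -1.479425); Gamma_sss = 0.000000, Gamma_sst = 0.000000, Gamma_stt = -0.653143, Gamma_tss = 0.000000, Gamma_tst = 0.041380, Gamma_ttt = 0.000000; k4 = (1.216735, -1.479425, 1.429535, 0.148973)
  Y <- Y + (h/6)(k1 + 2k2 + 2k3 + k4): s = 0.1663, t = -0.9735, ds/dtau = 1.2167, dt/dtau = -1.4794
step 4:
  k1: at (s, t) = (0.166311, -0.973502), (ds/dtau, dt/dtau) = (1.216737, -1.479425); Gamma_sss = 0.000000, Gamma_sst = 0.000000, Gamma_stt = -0.653144, Gamma_tss = 0.000000, Gamma_tst = 0.041380, Gamma_ttt = 0.000000; k1 = (1.216737, -1.479425, 1.429535, 0.148974)
  k2: at (s, t) = (0.196730, -1.010487), (ds/dtau, dt/dtau) = (1.252476, -1.475701); Gamma_sss = 0.000000, Gamma_sst = 0.000000, Gamma_stt = -0.653966, Gamma_tss = 0.000000, Gamma_tst = 0.041328, Gamma_ttt = 0.000000; k2 = (1.252476, -1.475701, 1.424136, 0.152771)
  k3: at (s, t) = (0.197623, -1.010394), (ds/dtau, dt/dtau) = (1.252341, -1.475606); Gamma_sss = 0.000000, Gamma_sst = 0.000000, Gamma_stt = -0.653990, Gamma_tss = 0.000000, Gamma_tst = 0.041326, Gamma_ttt = 0.000000; k3 = (1.252341, -1.475606, 1.424006, 0.152739)
  k4: at (s, t) = (0.228928, -1.047282), (ds/dtau, dt/dtau) = (1.287938, -1.471788); Gamma_sss = 0.000000, Gamma_sst = 0.000000, Gamma_stt = -0.654836, Gamma_tss = 0.000000, Gamma_tst = 0.041273, Gamma_ttt = 0.000000; k4 = (1.287938, -1.471788, 1.418480, 0.156472)
  Y <- Y + (h/6)(k1 + 2k2 + 2k3 + k4): s = 0.2289, t = -1.0473, ds/dtau = 1.2879, dt/dtau = -1.4718

Answer: s = 0.2289, t = -1.0473, ds/dtau = 1.2879, dt/dtau = -1.4718


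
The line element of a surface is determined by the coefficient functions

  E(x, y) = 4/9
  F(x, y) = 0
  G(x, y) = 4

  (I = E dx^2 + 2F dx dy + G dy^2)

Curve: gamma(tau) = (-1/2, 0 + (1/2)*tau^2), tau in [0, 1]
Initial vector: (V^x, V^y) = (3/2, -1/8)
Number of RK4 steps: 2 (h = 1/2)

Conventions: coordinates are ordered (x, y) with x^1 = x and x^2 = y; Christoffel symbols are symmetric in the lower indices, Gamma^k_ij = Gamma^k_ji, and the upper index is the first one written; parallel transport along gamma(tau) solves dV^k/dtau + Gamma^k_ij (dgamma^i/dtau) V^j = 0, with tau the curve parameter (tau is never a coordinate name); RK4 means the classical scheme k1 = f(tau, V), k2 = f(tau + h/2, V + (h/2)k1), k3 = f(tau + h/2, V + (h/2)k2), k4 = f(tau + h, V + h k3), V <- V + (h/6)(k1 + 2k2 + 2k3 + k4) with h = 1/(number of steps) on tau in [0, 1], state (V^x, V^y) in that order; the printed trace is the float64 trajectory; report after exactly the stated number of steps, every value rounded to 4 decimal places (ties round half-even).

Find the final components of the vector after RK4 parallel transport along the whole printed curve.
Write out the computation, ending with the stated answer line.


gamma'(tau) = (0, tau); f(tau, V)^k = -Gamma^k_ij(gamma(tau)) gamma'^i(tau) V^j; h = 1/2; intermediate values shown to 6 dp
curve data and Christoffel symbols at the stage parameters:
  tau = 0.000000: gamma = (-0.500000, 0.000000), gamma' = (0.000000, 0.000000); Gamma_xxx = 0.000000, Gamma_xxy = 0.000000, Gamma_xyy = 0.000000, Gamma_yxx = 0.000000, Gamma_yxy = 0.000000, Gamma_yyy = 0.000000
  tau = 0.250000: gamma = (-0.500000, 0.031250), gamma' = (0.000000, 0.250000); Gamma_xxx = 0.000000, Gamma_xxy = 0.000000, Gamma_xyy = 0.000000, Gamma_yxx = 0.000000, Gamma_yxy = 0.000000, Gamma_yyy = 0.000000
  tau = 0.500000: gamma = (-0.500000, 0.125000), gamma' = (0.000000, 0.500000); Gamma_xxx = 0.000000, Gamma_xxy = 0.000000, Gamma_xyy = 0.000000, Gamma_yxx = 0.000000, Gamma_yxy = 0.000000, Gamma_yyy = 0.000000
  tau = 0.750000: gamma = (-0.500000, 0.281250), gamma' = (0.000000, 0.750000); Gamma_xxx = 0.000000, Gamma_xxy = 0.000000, Gamma_xyy = 0.000000, Gamma_yxx = 0.000000, Gamma_yxy = 0.000000, Gamma_yyy = 0.000000
  tau = 1.000000: gamma = (-0.500000, 0.500000), gamma' = (0.000000, 1.000000); Gamma_xxx = 0.000000, Gamma_xxy = 0.000000, Gamma_xyy = 0.000000, Gamma_yxx = 0.000000, Gamma_yxy = 0.000000, Gamma_yyy = 0.000000
step 0: V^x = 1.5000, V^y = -0.1250
step 1: k1 = (0.000000, 0.000000), k2 = (0.000000, 0.000000), k3 = (0.000000, 0.000000), k4 = (0.000000, 0.000000); V <- V + (h/6)(k1 + 2k2 + 2k3 + k4): V^x = 1.5000, V^y = -0.1250
step 2: k1 = (0.000000, 0.000000), k2 = (0.000000, 0.000000), k3 = (0.000000, 0.000000), k4 = (0.000000, 0.000000); V <- V + (h/6)(k1 + 2k2 + 2k3 + k4): V^x = 1.5000, V^y = -0.1250

Answer: V^x = 1.5000, V^y = -0.1250
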